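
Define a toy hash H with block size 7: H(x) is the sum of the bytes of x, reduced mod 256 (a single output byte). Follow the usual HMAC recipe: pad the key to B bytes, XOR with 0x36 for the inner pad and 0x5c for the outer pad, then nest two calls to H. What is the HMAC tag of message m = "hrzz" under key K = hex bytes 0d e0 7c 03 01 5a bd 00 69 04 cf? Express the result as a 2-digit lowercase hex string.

Key hex bytes 0d e0 7c 03 01 5a bd 00 69 04 cf is 11 bytes > B = 7, so hash it first: H(key) = c0, then zero-pad to 7 bytes: K' = c0 00 00 00 00 00 00.
K' ⊕ ipad = f6 36 36 36 36 36 36.  K' ⊕ opad = 9c 5c 5c 5c 5c 5c 5c.
Inner input = (K'⊕ipad) ∥ m = f6 36 36 36 36 36 36 ∥ 68 72 7a 7a.
Inner hash: sum = 246+54+54+54+54+54+54+104+114+122+122 = 1032; mod 256 = 8 → 08.
Outer input = (K'⊕opad) ∥ inner = 9c 5c 5c 5c 5c 5c 5c ∥ 08.
Outer hash (tag): sum = 156+92+92+92+92+92+92+8 = 716; mod 256 = 204 → cc.

cc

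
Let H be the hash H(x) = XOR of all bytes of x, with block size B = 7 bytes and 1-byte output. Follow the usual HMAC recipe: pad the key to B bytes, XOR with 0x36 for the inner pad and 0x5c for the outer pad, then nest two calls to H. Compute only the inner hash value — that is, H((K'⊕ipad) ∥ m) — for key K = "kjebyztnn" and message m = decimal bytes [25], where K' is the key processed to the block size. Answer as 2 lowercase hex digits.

5e

Key "kjebyztnn" = 6b 6a 65 62 79 7a 74 6e 6e is 9 bytes > B = 7, so hash it first: H(key) = 71, then zero-pad to 7 bytes: K' = 71 00 00 00 00 00 00.
K' ⊕ ipad = 47 36 36 36 36 36 36.
Inner input = 47 36 36 36 36 36 36 ∥ 19.
Inner hash: XOR 47⊕36⊕36⊕36⊕36⊕36⊕36⊕19 = 5e.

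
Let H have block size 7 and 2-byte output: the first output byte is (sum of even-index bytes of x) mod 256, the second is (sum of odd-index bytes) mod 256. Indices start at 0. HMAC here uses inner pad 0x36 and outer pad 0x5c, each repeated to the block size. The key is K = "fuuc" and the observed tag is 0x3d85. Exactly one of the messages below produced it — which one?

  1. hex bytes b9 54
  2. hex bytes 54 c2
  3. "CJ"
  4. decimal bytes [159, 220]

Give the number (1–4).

2

Key "fuuc" = 66 75 75 63 is 4 bytes ≤ B = 7; zero-pad to 7 bytes: K' = 66 75 75 63 00 00 00.
K' ⊕ ipad = 50 43 43 55 36 36 36; K' ⊕ opad = 3a 29 29 3f 5c 5c 5c.
m1: inner = H(50 43 43 55 36 36 36 b9 54) = 53 87; tag = H(3a 29 29 3f 5c 5c 5c 53 87) = a217
m2: inner = H(50 43 43 55 36 36 36 54 c2) = c1 22; tag = H(3a 29 29 3f 5c 5c 5c c1 22) = 3d85 ← matches
m3: inner = H(50 43 43 55 36 36 36 43 4a) = 49 11; tag = H(3a 29 29 3f 5c 5c 5c 49 11) = 2c0d
m4: inner = H(50 43 43 55 36 36 36 9f dc) = db 6d; tag = H(3a 29 29 3f 5c 5c 5c db 6d) = 889f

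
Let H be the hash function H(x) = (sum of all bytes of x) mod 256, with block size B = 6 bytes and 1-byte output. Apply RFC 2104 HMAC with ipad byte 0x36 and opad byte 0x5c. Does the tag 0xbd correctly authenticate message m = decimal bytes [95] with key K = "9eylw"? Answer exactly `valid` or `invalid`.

Key "9eylw" = 39 65 79 6c 77 is 5 bytes ≤ B = 6; zero-pad to 6 bytes: K' = 39 65 79 6c 77 00.
K' ⊕ ipad = 0f 53 4f 5a 41 36; K' ⊕ opad = 65 39 25 30 2b 5c.
Inner hash: sum = 15+83+79+90+65+54+95 = 481; mod 256 = 225 → e1.
Outer hash (recomputed tag): sum = 101+57+37+48+43+92+225 = 603; mod 256 = 91 → 5b.
Recomputed tag = 5b; claimed = bd → mismatch.

invalid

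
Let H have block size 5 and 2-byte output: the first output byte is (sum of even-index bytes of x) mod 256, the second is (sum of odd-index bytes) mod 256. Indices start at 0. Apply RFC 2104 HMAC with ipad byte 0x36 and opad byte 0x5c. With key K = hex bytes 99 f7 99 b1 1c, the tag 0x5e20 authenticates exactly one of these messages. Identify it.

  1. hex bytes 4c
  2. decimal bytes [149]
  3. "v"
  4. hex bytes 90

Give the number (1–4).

Key hex bytes 99 f7 99 b1 1c is exactly B = 5 bytes: K' = 99 f7 99 b1 1c.
K' ⊕ ipad = af c1 af 87 2a; K' ⊕ opad = c5 ab c5 ed 40.
m1: inner = H(af c1 af 87 2a 4c) = 88 94; tag = H(c5 ab c5 ed 40 88 94) = 5e20 ← matches
m2: inner = H(af c1 af 87 2a 95) = 88 dd; tag = H(c5 ab c5 ed 40 88 dd) = a720
m3: inner = H(af c1 af 87 2a 76) = 88 be; tag = H(c5 ab c5 ed 40 88 be) = 8820
m4: inner = H(af c1 af 87 2a 90) = 88 d8; tag = H(c5 ab c5 ed 40 88 d8) = a220

1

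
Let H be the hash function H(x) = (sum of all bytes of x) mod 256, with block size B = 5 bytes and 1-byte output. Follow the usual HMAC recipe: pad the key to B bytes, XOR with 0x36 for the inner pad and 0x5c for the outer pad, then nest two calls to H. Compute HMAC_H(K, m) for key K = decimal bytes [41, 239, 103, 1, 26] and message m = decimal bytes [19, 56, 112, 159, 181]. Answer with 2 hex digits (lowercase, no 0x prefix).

c1

Key decimal bytes [41, 239, 103, 1, 26] = 29 ef 67 01 1a is exactly B = 5 bytes: K' = 29 ef 67 01 1a.
K' ⊕ ipad = 1f d9 51 37 2c.  K' ⊕ opad = 75 b3 3b 5d 46.
Inner input = (K'⊕ipad) ∥ m = 1f d9 51 37 2c ∥ 13 38 70 9f b5.
Inner hash: sum = 31+217+81+55+44+19+56+112+159+181 = 955; mod 256 = 187 → bb.
Outer input = (K'⊕opad) ∥ inner = 75 b3 3b 5d 46 ∥ bb.
Outer hash (tag): sum = 117+179+59+93+70+187 = 705; mod 256 = 193 → c1.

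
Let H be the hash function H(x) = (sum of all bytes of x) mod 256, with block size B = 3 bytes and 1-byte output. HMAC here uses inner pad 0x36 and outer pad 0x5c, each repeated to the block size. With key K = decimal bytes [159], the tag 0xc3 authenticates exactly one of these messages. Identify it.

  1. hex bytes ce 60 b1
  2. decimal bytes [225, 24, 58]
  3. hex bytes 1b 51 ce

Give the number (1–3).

Key decimal bytes [159] = 9f is 1 byte ≤ B = 3; zero-pad to 3 bytes: K' = 9f 00 00.
K' ⊕ ipad = a9 36 36; K' ⊕ opad = c3 5c 5c.
m1: inner = H(a9 36 36 ce 60 b1) = f4; tag = H(c3 5c 5c f4) = 6f
m2: inner = H(a9 36 36 e1 18 3a) = 48; tag = H(c3 5c 5c 48) = c3 ← matches
m3: inner = H(a9 36 36 1b 51 ce) = 4f; tag = H(c3 5c 5c 4f) = ca

2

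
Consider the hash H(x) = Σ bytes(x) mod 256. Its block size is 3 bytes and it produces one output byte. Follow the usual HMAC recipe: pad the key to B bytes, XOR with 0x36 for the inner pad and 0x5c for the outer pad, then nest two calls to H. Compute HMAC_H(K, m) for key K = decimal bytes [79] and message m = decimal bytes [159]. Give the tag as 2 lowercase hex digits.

4f

Key decimal bytes [79] = 4f is 1 byte ≤ B = 3; zero-pad to 3 bytes: K' = 4f 00 00.
K' ⊕ ipad = 79 36 36.  K' ⊕ opad = 13 5c 5c.
Inner input = (K'⊕ipad) ∥ m = 79 36 36 ∥ 9f.
Inner hash: sum = 121+54+54+159 = 388; mod 256 = 132 → 84.
Outer input = (K'⊕opad) ∥ inner = 13 5c 5c ∥ 84.
Outer hash (tag): sum = 19+92+92+132 = 335; mod 256 = 79 → 4f.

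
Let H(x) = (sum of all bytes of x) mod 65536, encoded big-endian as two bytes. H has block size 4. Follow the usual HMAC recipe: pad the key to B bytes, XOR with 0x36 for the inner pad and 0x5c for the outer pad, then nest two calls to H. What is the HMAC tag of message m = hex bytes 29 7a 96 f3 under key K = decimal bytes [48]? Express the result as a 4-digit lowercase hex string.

Key decimal bytes [48] = 30 is 1 byte ≤ B = 4; zero-pad to 4 bytes: K' = 30 00 00 00.
K' ⊕ ipad = 06 36 36 36.  K' ⊕ opad = 6c 5c 5c 5c.
Inner input = (K'⊕ipad) ∥ m = 06 36 36 36 ∥ 29 7a 96 f3.
Inner hash: sum = 6+54+54+54+41+122+150+243 = 724 → 02 d4.
Outer input = (K'⊕opad) ∥ inner = 6c 5c 5c 5c ∥ 02 d4.
Outer hash (tag): sum = 108+92+92+92+2+212 = 598 → 02 56.

0256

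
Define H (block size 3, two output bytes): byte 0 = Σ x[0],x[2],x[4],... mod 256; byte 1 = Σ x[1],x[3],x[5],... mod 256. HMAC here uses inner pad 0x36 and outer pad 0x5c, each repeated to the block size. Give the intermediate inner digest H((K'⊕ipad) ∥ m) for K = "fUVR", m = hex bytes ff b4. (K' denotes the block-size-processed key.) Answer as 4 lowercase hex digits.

Key "fUVR" = 66 55 56 52 is 4 bytes > B = 3, so hash it first: H(key) = bc a7, then zero-pad to 3 bytes: K' = bc a7 00.
K' ⊕ ipad = 8a 91 36.
Inner input = 8a 91 36 ∥ ff b4.
Inner hash: even-index sum = 372 mod 256 = 116; odd-index sum = 400 mod 256 = 144 → 74 90.

7490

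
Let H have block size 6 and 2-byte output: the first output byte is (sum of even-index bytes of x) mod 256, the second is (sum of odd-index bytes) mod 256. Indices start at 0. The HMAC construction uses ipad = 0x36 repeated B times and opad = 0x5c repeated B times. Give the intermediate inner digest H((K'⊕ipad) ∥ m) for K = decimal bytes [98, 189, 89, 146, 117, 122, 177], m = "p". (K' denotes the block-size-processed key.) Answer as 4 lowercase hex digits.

b36b

Key decimal bytes [98, 189, 89, 146, 117, 122, 177] = 62 bd 59 92 75 7a b1 is 7 bytes > B = 6, so hash it first: H(key) = e1 c9, then zero-pad to 6 bytes: K' = e1 c9 00 00 00 00.
K' ⊕ ipad = d7 ff 36 36 36 36.
Inner input = d7 ff 36 36 36 36 ∥ 70.
Inner hash: even-index sum = 435 mod 256 = 179; odd-index sum = 363 mod 256 = 107 → b3 6b.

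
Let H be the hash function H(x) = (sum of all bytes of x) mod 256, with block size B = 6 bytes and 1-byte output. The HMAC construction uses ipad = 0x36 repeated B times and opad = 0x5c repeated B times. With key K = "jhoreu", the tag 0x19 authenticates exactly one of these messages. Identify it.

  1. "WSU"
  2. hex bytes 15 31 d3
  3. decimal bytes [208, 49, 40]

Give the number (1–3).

Key "jhoreu" = 6a 68 6f 72 65 75 is exactly B = 6 bytes: K' = 6a 68 6f 72 65 75.
K' ⊕ ipad = 5c 5e 59 44 53 43; K' ⊕ opad = 36 34 33 2e 39 29.
m1: inner = H(5c 5e 59 44 53 43 57 53 55) = ec; tag = H(36 34 33 2e 39 29 ec) = 19 ← matches
m2: inner = H(5c 5e 59 44 53 43 15 31 d3) = 06; tag = H(36 34 33 2e 39 29 06) = 33
m3: inner = H(5c 5e 59 44 53 43 d0 31 28) = 16; tag = H(36 34 33 2e 39 29 16) = 43

1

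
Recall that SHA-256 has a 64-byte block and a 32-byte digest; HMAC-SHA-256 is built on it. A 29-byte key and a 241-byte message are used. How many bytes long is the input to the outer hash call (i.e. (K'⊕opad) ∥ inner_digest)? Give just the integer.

96

Key is 29 ≤ 64 bytes, zero-padded: |K'| = 64.
Outer input = (K'⊕opad) ∥ H(inner) → 64 + 32 = 96 bytes.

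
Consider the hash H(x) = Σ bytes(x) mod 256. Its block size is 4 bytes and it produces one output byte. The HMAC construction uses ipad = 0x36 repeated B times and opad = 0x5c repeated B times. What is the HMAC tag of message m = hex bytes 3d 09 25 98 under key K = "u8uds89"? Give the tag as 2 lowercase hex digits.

Key "u8uds89" = 75 38 75 64 73 38 39 is 7 bytes > B = 4, so hash it first: H(key) = 6a, then zero-pad to 4 bytes: K' = 6a 00 00 00.
K' ⊕ ipad = 5c 36 36 36.  K' ⊕ opad = 36 5c 5c 5c.
Inner input = (K'⊕ipad) ∥ m = 5c 36 36 36 ∥ 3d 09 25 98.
Inner hash: sum = 92+54+54+54+61+9+37+152 = 513; mod 256 = 1 → 01.
Outer input = (K'⊕opad) ∥ inner = 36 5c 5c 5c ∥ 01.
Outer hash (tag): sum = 54+92+92+92+1 = 331; mod 256 = 75 → 4b.

4b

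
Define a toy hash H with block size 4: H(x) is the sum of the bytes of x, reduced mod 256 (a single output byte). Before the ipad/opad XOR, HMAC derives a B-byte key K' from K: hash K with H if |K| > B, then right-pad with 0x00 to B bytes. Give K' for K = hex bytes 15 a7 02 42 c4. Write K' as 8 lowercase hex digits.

|K| = 5 > B = 4, so first hash the key.
H(K): sum = 21+167+2+66+196 = 452; mod 256 = 196 → c4.
Zero-pad H(K) = c4 to 4 bytes: K' = c4 00 00 00.

c4000000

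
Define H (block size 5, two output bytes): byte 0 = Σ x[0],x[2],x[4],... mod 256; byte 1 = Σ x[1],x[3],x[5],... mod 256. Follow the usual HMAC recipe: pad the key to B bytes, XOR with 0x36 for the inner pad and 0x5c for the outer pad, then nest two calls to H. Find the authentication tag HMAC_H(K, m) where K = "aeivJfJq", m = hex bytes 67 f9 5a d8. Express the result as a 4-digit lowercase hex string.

35ef

Key "aeivJfJq" = 61 65 69 76 4a 66 4a 71 is 8 bytes > B = 5, so hash it first: H(key) = 5e b2, then zero-pad to 5 bytes: K' = 5e b2 00 00 00.
K' ⊕ ipad = 68 84 36 36 36.  K' ⊕ opad = 02 ee 5c 5c 5c.
Inner input = (K'⊕ipad) ∥ m = 68 84 36 36 36 ∥ 67 f9 5a d8.
Inner hash: even-index sum = 677 mod 256 = 165; odd-index sum = 379 mod 256 = 123 → a5 7b.
Outer input = (K'⊕opad) ∥ inner = 02 ee 5c 5c 5c ∥ a5 7b.
Outer hash (tag): even-index sum = 309 mod 256 = 53; odd-index sum = 495 mod 256 = 239 → 35 ef.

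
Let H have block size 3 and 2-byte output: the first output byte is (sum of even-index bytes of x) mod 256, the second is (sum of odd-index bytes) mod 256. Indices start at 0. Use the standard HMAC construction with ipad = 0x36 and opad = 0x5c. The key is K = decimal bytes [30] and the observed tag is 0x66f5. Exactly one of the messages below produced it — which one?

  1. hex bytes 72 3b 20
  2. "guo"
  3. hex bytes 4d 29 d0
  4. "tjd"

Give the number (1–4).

Key decimal bytes [30] = 1e is 1 byte ≤ B = 3; zero-pad to 3 bytes: K' = 1e 00 00.
K' ⊕ ipad = 28 36 36; K' ⊕ opad = 42 5c 5c.
m1: inner = H(28 36 36 72 3b 20) = 99 c8; tag = H(42 5c 5c 99 c8) = 66f5 ← matches
m2: inner = H(28 36 36 67 75 6f) = d3 0c; tag = H(42 5c 5c d3 0c) = aa2f
m3: inner = H(28 36 36 4d 29 d0) = 87 53; tag = H(42 5c 5c 87 53) = f1e3
m4: inner = H(28 36 36 74 6a 64) = c8 0e; tag = H(42 5c 5c c8 0e) = ac24

1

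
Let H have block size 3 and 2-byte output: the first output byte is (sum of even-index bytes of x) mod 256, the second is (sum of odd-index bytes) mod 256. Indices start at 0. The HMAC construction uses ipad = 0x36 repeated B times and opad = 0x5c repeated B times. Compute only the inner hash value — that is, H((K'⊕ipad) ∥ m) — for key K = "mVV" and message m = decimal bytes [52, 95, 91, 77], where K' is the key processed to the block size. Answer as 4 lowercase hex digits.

Key "mVV" = 6d 56 56 is exactly B = 3 bytes: K' = 6d 56 56.
K' ⊕ ipad = 5b 60 60.
Inner input = 5b 60 60 ∥ 34 5f 5b 4d.
Inner hash: even-index sum = 359 mod 256 = 103; odd-index sum = 239 mod 256 = 239 → 67 ef.

67ef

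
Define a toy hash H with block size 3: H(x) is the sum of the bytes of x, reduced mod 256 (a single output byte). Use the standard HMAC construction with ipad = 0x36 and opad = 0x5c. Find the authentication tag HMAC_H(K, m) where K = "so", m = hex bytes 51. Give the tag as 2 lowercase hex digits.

Key "so" = 73 6f is 2 bytes ≤ B = 3; zero-pad to 3 bytes: K' = 73 6f 00.
K' ⊕ ipad = 45 59 36.  K' ⊕ opad = 2f 33 5c.
Inner input = (K'⊕ipad) ∥ m = 45 59 36 ∥ 51.
Inner hash: sum = 69+89+54+81 = 293; mod 256 = 37 → 25.
Outer input = (K'⊕opad) ∥ inner = 2f 33 5c ∥ 25.
Outer hash (tag): sum = 47+51+92+37 = 227 → e3.

e3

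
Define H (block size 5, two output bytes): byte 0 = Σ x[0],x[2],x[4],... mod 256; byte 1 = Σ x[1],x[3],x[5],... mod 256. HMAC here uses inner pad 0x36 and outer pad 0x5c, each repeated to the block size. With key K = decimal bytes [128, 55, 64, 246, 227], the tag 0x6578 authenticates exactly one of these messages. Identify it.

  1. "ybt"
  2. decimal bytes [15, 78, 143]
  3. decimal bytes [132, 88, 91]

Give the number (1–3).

1

Key decimal bytes [128, 55, 64, 246, 227] = 80 37 40 f6 e3 is exactly B = 5 bytes: K' = 80 37 40 f6 e3.
K' ⊕ ipad = b6 01 76 c0 d5; K' ⊕ opad = dc 6b 1c aa bf.
m1: inner = H(b6 01 76 c0 d5 79 62 74) = 63 ae; tag = H(dc 6b 1c aa bf 63 ae) = 6578 ← matches
m2: inner = H(b6 01 76 c0 d5 0f 4e 8f) = 4f 5f; tag = H(dc 6b 1c aa bf 4f 5f) = 1664
m3: inner = H(b6 01 76 c0 d5 84 58 5b) = 59 a0; tag = H(dc 6b 1c aa bf 59 a0) = 576e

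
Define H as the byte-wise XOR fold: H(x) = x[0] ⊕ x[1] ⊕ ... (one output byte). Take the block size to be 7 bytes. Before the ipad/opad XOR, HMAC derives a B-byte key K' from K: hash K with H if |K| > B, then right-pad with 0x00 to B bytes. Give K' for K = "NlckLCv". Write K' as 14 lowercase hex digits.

4e6c636b4c4376

Key "NlckLCv" = 4e 6c 63 6b 4c 43 76 is exactly B = 7 bytes: K' = 4e 6c 63 6b 4c 43 76.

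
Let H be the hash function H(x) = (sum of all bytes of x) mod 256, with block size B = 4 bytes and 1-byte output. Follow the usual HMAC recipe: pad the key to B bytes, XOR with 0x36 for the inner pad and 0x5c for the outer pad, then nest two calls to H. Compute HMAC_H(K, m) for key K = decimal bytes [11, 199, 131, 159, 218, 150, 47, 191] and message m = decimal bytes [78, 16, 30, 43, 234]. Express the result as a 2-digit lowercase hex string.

Key decimal bytes [11, 199, 131, 159, 218, 150, 47, 191] = 0b c7 83 9f da 96 2f bf is 8 bytes > B = 4, so hash it first: H(key) = 52, then zero-pad to 4 bytes: K' = 52 00 00 00.
K' ⊕ ipad = 64 36 36 36.  K' ⊕ opad = 0e 5c 5c 5c.
Inner input = (K'⊕ipad) ∥ m = 64 36 36 36 ∥ 4e 10 1e 2b ea.
Inner hash: sum = 100+54+54+54+78+16+30+43+234 = 663; mod 256 = 151 → 97.
Outer input = (K'⊕opad) ∥ inner = 0e 5c 5c 5c ∥ 97.
Outer hash (tag): sum = 14+92+92+92+151 = 441; mod 256 = 185 → b9.

b9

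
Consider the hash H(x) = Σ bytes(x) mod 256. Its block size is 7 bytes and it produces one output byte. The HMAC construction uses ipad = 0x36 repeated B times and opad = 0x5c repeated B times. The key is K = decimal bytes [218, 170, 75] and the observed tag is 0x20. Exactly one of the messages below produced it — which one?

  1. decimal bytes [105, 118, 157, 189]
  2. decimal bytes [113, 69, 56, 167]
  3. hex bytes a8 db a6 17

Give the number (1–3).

3

Key decimal bytes [218, 170, 75] = da aa 4b is 3 bytes ≤ B = 7; zero-pad to 7 bytes: K' = da aa 4b 00 00 00 00.
K' ⊕ ipad = ec 9c 7d 36 36 36 36; K' ⊕ opad = 86 f6 17 5c 5c 5c 5c.
m1: inner = H(ec 9c 7d 36 36 36 36 69 76 9d bd) = 16; tag = H(86 f6 17 5c 5c 5c 5c 16) = 19
m2: inner = H(ec 9c 7d 36 36 36 36 71 45 38 a7) = 72; tag = H(86 f6 17 5c 5c 5c 5c 72) = 75
m3: inner = H(ec 9c 7d 36 36 36 36 a8 db a6 17) = 1d; tag = H(86 f6 17 5c 5c 5c 5c 1d) = 20 ← matches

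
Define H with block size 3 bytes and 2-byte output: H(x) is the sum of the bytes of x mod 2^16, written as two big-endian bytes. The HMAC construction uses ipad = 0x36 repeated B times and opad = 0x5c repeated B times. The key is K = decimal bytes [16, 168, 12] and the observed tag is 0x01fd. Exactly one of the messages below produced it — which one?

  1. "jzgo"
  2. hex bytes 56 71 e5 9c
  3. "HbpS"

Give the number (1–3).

3

Key decimal bytes [16, 168, 12] = 10 a8 0c is exactly B = 3 bytes: K' = 10 a8 0c.
K' ⊕ ipad = 26 9e 3a; K' ⊕ opad = 4c f4 50.
m1: inner = H(26 9e 3a 6a 7a 67 6f) = 02 b8; tag = H(4c f4 50 02 b8) = 024a
m2: inner = H(26 9e 3a 56 71 e5 9c) = 03 46; tag = H(4c f4 50 03 46) = 01d9
m3: inner = H(26 9e 3a 48 62 70 53) = 02 6b; tag = H(4c f4 50 02 6b) = 01fd ← matches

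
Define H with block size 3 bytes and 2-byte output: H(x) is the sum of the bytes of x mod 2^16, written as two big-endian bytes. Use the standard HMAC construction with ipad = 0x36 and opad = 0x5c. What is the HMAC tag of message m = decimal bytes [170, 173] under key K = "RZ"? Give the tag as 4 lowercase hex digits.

00cf

Key "RZ" = 52 5a is 2 bytes ≤ B = 3; zero-pad to 3 bytes: K' = 52 5a 00.
K' ⊕ ipad = 64 6c 36.  K' ⊕ opad = 0e 06 5c.
Inner input = (K'⊕ipad) ∥ m = 64 6c 36 ∥ aa ad.
Inner hash: sum = 100+108+54+170+173 = 605 → 02 5d.
Outer input = (K'⊕opad) ∥ inner = 0e 06 5c ∥ 02 5d.
Outer hash (tag): sum = 14+6+92+2+93 = 207 → 00 cf.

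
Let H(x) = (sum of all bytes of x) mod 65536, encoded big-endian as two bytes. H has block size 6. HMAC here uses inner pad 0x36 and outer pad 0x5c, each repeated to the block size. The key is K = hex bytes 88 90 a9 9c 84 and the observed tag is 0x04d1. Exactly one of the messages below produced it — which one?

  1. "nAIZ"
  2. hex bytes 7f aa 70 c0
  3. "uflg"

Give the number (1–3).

Key hex bytes 88 90 a9 9c 84 is 5 bytes ≤ B = 6; zero-pad to 6 bytes: K' = 88 90 a9 9c 84 00.
K' ⊕ ipad = be a6 9f aa b2 36; K' ⊕ opad = d4 cc f5 c0 d8 5c.
m1: inner = H(be a6 9f aa b2 36 6e 41 49 5a) = 04 e7; tag = H(d4 cc f5 c0 d8 5c 04 e7) = 0574
m2: inner = H(be a6 9f aa b2 36 7f aa 70 c0) = 05 ee; tag = H(d4 cc f5 c0 d8 5c 05 ee) = 057c
m3: inner = H(be a6 9f aa b2 36 75 66 6c 67) = 05 43; tag = H(d4 cc f5 c0 d8 5c 05 43) = 04d1 ← matches

3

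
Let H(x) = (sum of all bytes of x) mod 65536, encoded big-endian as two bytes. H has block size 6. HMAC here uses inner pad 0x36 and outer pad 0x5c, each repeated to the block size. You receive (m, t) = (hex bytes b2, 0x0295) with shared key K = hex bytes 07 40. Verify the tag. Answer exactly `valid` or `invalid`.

invalid

Key hex bytes 07 40 is 2 bytes ≤ B = 6; zero-pad to 6 bytes: K' = 07 40 00 00 00 00.
K' ⊕ ipad = 31 76 36 36 36 36; K' ⊕ opad = 5b 1c 5c 5c 5c 5c.
Inner hash: sum = 49+118+54+54+54+54+178 = 561 → 02 31.
Outer hash (recomputed tag): sum = 91+28+92+92+92+92+2+49 = 538 → 02 1a.
Recomputed tag = 021a; claimed = 0295 → mismatch.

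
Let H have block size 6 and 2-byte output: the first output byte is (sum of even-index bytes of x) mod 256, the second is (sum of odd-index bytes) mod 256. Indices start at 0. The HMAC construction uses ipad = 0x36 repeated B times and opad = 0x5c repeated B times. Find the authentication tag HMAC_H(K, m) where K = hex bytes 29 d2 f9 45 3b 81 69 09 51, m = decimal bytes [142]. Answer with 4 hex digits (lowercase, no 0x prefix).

Key hex bytes 29 d2 f9 45 3b 81 69 09 51 is 9 bytes > B = 6, so hash it first: H(key) = 17 a1, then zero-pad to 6 bytes: K' = 17 a1 00 00 00 00.
K' ⊕ ipad = 21 97 36 36 36 36.  K' ⊕ opad = 4b fd 5c 5c 5c 5c.
Inner input = (K'⊕ipad) ∥ m = 21 97 36 36 36 36 ∥ 8e.
Inner hash: even-index sum = 283 mod 256 = 27; odd-index sum = 259 mod 256 = 3 → 1b 03.
Outer input = (K'⊕opad) ∥ inner = 4b fd 5c 5c 5c 5c ∥ 1b 03.
Outer hash (tag): even-index sum = 286 mod 256 = 30; odd-index sum = 440 mod 256 = 184 → 1e b8.

1eb8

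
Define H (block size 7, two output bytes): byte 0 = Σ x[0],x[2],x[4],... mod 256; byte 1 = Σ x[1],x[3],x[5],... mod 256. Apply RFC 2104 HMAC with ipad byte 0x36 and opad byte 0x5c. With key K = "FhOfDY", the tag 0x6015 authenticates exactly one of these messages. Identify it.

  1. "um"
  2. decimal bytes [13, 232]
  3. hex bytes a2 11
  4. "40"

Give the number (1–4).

3

Key "FhOfDY" = 46 68 4f 66 44 59 is 6 bytes ≤ B = 7; zero-pad to 7 bytes: K' = 46 68 4f 66 44 59 00.
K' ⊕ ipad = 70 5e 79 50 72 6f 36; K' ⊕ opad = 1a 34 13 3a 18 05 5c.
m1: inner = H(70 5e 79 50 72 6f 36 75 6d) = fe 92; tag = H(1a 34 13 3a 18 05 5c fe 92) = 3371
m2: inner = H(70 5e 79 50 72 6f 36 0d e8) = 79 2a; tag = H(1a 34 13 3a 18 05 5c 79 2a) = cbec
m3: inner = H(70 5e 79 50 72 6f 36 a2 11) = a2 bf; tag = H(1a 34 13 3a 18 05 5c a2 bf) = 6015 ← matches
m4: inner = H(70 5e 79 50 72 6f 36 34 30) = c1 51; tag = H(1a 34 13 3a 18 05 5c c1 51) = f234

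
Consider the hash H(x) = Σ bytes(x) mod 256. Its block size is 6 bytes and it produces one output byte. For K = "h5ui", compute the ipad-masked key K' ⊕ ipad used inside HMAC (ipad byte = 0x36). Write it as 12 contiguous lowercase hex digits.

5e03435f3636

Key "h5ui" = 68 35 75 69 is 4 bytes ≤ B = 6; zero-pad to 6 bytes: K' = 68 35 75 69 00 00.
XOR each byte with 0x36: 68⊕36=5e, 35⊕36=03, 75⊕36=43, 69⊕36=5f, 00⊕36=36, 00⊕36=36.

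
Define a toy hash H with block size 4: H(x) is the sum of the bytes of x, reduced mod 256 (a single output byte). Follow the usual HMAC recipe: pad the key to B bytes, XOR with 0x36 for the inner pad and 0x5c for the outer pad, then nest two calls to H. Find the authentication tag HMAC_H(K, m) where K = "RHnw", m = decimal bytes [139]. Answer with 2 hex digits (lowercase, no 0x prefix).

Key "RHnw" = 52 48 6e 77 is exactly B = 4 bytes: K' = 52 48 6e 77.
K' ⊕ ipad = 64 7e 58 41.  K' ⊕ opad = 0e 14 32 2b.
Inner input = (K'⊕ipad) ∥ m = 64 7e 58 41 ∥ 8b.
Inner hash: sum = 100+126+88+65+139 = 518; mod 256 = 6 → 06.
Outer input = (K'⊕opad) ∥ inner = 0e 14 32 2b ∥ 06.
Outer hash (tag): sum = 14+20+50+43+6 = 133 → 85.

85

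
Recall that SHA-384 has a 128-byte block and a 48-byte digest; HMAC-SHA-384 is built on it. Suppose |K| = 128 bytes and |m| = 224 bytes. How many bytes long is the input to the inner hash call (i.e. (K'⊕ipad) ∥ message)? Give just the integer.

Key is 128 ≤ 128 bytes, zero-padded: |K'| = 128.
Inner input = (K'⊕ipad) ∥ m → 128 + 224 = 352 bytes.

352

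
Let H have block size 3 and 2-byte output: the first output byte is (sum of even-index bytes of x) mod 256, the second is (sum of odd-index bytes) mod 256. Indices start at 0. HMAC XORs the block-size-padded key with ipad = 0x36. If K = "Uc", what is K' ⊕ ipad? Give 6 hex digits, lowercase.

635536

Key "Uc" = 55 63 is 2 bytes ≤ B = 3; zero-pad to 3 bytes: K' = 55 63 00.
XOR each byte with 0x36: 55⊕36=63, 63⊕36=55, 00⊕36=36.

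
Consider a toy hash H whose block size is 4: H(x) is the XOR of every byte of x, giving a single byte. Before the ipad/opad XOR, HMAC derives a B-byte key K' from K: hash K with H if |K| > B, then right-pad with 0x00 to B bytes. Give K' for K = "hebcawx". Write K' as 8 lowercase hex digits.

|K| = 7 > B = 4, so first hash the key.
H(K): XOR 68⊕65⊕62⊕63⊕61⊕77⊕78 = 62.
Zero-pad H(K) = 62 to 4 bytes: K' = 62 00 00 00.

62000000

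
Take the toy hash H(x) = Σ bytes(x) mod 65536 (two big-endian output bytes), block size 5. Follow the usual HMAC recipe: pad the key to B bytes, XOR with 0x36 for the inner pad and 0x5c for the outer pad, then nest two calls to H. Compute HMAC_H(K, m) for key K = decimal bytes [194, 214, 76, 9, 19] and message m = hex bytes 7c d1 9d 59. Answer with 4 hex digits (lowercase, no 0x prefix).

Key decimal bytes [194, 214, 76, 9, 19] = c2 d6 4c 09 13 is exactly B = 5 bytes: K' = c2 d6 4c 09 13.
K' ⊕ ipad = f4 e0 7a 3f 25.  K' ⊕ opad = 9e 8a 10 55 4f.
Inner input = (K'⊕ipad) ∥ m = f4 e0 7a 3f 25 ∥ 7c d1 9d 59.
Inner hash: sum = 244+224+122+63+37+124+209+157+89 = 1269 → 04 f5.
Outer input = (K'⊕opad) ∥ inner = 9e 8a 10 55 4f ∥ 04 f5.
Outer hash (tag): sum = 158+138+16+85+79+4+245 = 725 → 02 d5.

02d5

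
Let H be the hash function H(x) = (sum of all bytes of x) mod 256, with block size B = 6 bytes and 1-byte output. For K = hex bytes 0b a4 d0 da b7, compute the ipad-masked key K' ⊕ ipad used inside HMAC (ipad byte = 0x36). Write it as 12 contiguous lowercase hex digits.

Key hex bytes 0b a4 d0 da b7 is 5 bytes ≤ B = 6; zero-pad to 6 bytes: K' = 0b a4 d0 da b7 00.
XOR each byte with 0x36: 0b⊕36=3d, a4⊕36=92, d0⊕36=e6, da⊕36=ec, b7⊕36=81, 00⊕36=36.

3d92e6ec8136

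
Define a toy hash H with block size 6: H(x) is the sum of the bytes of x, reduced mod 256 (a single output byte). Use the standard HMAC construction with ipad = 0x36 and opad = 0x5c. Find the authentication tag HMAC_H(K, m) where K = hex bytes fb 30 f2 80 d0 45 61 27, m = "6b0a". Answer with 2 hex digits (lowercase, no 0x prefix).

Key hex bytes fb 30 f2 80 d0 45 61 27 is 8 bytes > B = 6, so hash it first: H(key) = 3a, then zero-pad to 6 bytes: K' = 3a 00 00 00 00 00.
K' ⊕ ipad = 0c 36 36 36 36 36.  K' ⊕ opad = 66 5c 5c 5c 5c 5c.
Inner input = (K'⊕ipad) ∥ m = 0c 36 36 36 36 36 ∥ 36 62 30 61.
Inner hash: sum = 12+54+54+54+54+54+54+98+48+97 = 579; mod 256 = 67 → 43.
Outer input = (K'⊕opad) ∥ inner = 66 5c 5c 5c 5c 5c ∥ 43.
Outer hash (tag): sum = 102+92+92+92+92+92+67 = 629; mod 256 = 117 → 75.

75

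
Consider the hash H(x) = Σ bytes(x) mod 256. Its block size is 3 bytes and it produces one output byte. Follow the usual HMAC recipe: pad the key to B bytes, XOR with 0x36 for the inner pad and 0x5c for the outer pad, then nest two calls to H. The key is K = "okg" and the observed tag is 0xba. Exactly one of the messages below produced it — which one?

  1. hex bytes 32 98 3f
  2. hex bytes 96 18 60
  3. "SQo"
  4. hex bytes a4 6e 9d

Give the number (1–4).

2

Key "okg" = 6f 6b 67 is exactly B = 3 bytes: K' = 6f 6b 67.
K' ⊕ ipad = 59 5d 51; K' ⊕ opad = 33 37 3b.
m1: inner = H(59 5d 51 32 98 3f) = 10; tag = H(33 37 3b 10) = b5
m2: inner = H(59 5d 51 96 18 60) = 15; tag = H(33 37 3b 15) = ba ← matches
m3: inner = H(59 5d 51 53 51 6f) = 1a; tag = H(33 37 3b 1a) = bf
m4: inner = H(59 5d 51 a4 6e 9d) = b6; tag = H(33 37 3b b6) = 5b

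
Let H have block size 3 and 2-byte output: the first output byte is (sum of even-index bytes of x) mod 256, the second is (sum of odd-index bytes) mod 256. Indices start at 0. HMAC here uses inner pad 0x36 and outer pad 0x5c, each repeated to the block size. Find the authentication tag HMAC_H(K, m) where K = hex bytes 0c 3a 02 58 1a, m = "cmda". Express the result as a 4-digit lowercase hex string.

Key hex bytes 0c 3a 02 58 1a is 5 bytes > B = 3, so hash it first: H(key) = 28 92, then zero-pad to 3 bytes: K' = 28 92 00.
K' ⊕ ipad = 1e a4 36.  K' ⊕ opad = 74 ce 5c.
Inner input = (K'⊕ipad) ∥ m = 1e a4 36 ∥ 63 6d 64 61.
Inner hash: even-index sum = 290 mod 256 = 34; odd-index sum = 363 mod 256 = 107 → 22 6b.
Outer input = (K'⊕opad) ∥ inner = 74 ce 5c ∥ 22 6b.
Outer hash (tag): even-index sum = 315 mod 256 = 59; odd-index sum = 240 mod 256 = 240 → 3b f0.

3bf0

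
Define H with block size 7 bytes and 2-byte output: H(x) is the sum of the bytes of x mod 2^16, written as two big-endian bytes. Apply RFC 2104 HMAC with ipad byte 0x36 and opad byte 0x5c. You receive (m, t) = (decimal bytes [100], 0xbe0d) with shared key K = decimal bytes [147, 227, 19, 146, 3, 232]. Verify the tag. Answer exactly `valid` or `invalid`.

invalid

Key decimal bytes [147, 227, 19, 146, 3, 232] = 93 e3 13 92 03 e8 is 6 bytes ≤ B = 7; zero-pad to 7 bytes: K' = 93 e3 13 92 03 e8 00.
K' ⊕ ipad = a5 d5 25 a4 35 de 36; K' ⊕ opad = cf bf 4f ce 5f b4 5c.
Inner hash: sum = 165+213+37+164+53+222+54+100 = 1008 → 03 f0.
Outer hash (recomputed tag): sum = 207+191+79+206+95+180+92+3+240 = 1293 → 05 0d.
Recomputed tag = 050d; claimed = be0d → mismatch.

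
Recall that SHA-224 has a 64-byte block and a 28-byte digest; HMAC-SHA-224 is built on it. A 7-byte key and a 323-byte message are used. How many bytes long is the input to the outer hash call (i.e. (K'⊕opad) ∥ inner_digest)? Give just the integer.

Key is 7 ≤ 64 bytes, zero-padded: |K'| = 64.
Outer input = (K'⊕opad) ∥ H(inner) → 64 + 28 = 92 bytes.

92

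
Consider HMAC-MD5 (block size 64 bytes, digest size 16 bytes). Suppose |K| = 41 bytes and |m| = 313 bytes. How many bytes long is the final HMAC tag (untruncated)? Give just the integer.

16

The tag is one MD5 digest: 16 bytes.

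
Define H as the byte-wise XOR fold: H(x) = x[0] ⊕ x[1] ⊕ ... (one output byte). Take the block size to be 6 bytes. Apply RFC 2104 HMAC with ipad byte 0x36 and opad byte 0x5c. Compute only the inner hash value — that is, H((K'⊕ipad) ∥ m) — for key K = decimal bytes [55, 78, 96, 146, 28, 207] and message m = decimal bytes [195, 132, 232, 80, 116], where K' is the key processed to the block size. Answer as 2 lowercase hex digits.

d3

Key decimal bytes [55, 78, 96, 146, 28, 207] = 37 4e 60 92 1c cf is exactly B = 6 bytes: K' = 37 4e 60 92 1c cf.
K' ⊕ ipad = 01 78 56 a4 2a f9.
Inner input = 01 78 56 a4 2a f9 ∥ c3 84 e8 50 74.
Inner hash: XOR 01⊕78⊕56⊕a4⊕2a⊕f9⊕c3⊕84⊕e8⊕50⊕74 = d3.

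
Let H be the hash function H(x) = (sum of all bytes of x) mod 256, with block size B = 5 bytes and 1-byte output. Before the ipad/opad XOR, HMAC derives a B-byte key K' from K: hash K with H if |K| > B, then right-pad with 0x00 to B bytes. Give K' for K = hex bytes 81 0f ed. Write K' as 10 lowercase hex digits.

Key hex bytes 81 0f ed is 3 bytes ≤ B = 5; zero-pad to 5 bytes: K' = 81 0f ed 00 00.

810fed0000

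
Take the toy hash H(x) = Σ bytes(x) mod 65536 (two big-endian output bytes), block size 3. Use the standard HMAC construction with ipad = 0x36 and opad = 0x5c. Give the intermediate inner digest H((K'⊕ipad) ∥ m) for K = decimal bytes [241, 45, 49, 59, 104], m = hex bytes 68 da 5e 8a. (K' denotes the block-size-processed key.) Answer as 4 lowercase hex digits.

035b

Key decimal bytes [241, 45, 49, 59, 104] = f1 2d 31 3b 68 is 5 bytes > B = 3, so hash it first: H(key) = 01 f2, then zero-pad to 3 bytes: K' = 01 f2 00.
K' ⊕ ipad = 37 c4 36.
Inner input = 37 c4 36 ∥ 68 da 5e 8a.
Inner hash: sum = 55+196+54+104+218+94+138 = 859 → 03 5b.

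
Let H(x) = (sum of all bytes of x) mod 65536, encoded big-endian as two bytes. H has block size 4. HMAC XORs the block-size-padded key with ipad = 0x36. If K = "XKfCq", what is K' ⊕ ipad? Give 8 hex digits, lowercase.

378b3636

Key "XKfCq" = 58 4b 66 43 71 is 5 bytes > B = 4, so hash it first: H(key) = 01 bd, then zero-pad to 4 bytes: K' = 01 bd 00 00.
XOR each byte with 0x36: 01⊕36=37, bd⊕36=8b, 00⊕36=36, 00⊕36=36.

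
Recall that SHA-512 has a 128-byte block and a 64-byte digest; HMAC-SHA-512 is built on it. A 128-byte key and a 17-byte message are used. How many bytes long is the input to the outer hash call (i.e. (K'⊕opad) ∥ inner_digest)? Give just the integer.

192

Key is 128 ≤ 128 bytes, zero-padded: |K'| = 128.
Outer input = (K'⊕opad) ∥ H(inner) → 128 + 64 = 192 bytes.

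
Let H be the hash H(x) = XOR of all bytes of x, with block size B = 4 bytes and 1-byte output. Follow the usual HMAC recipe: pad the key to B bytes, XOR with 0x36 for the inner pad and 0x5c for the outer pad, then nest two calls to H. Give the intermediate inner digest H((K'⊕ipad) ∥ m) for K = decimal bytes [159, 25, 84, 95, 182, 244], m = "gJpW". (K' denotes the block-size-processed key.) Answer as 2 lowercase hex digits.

c5

Key decimal bytes [159, 25, 84, 95, 182, 244] = 9f 19 54 5f b6 f4 is 6 bytes > B = 4, so hash it first: H(key) = cf, then zero-pad to 4 bytes: K' = cf 00 00 00.
K' ⊕ ipad = f9 36 36 36.
Inner input = f9 36 36 36 ∥ 67 4a 70 57.
Inner hash: XOR f9⊕36⊕36⊕36⊕67⊕4a⊕70⊕57 = c5.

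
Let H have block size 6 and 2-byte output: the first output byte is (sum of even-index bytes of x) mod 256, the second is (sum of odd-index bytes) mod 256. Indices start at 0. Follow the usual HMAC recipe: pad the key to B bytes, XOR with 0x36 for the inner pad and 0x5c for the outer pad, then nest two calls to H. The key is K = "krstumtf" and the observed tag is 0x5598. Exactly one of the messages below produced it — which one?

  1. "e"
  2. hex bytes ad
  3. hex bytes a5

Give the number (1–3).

Key "krstumtf" = 6b 72 73 74 75 6d 74 66 is 8 bytes > B = 6, so hash it first: H(key) = c7 b9, then zero-pad to 6 bytes: K' = c7 b9 00 00 00 00.
K' ⊕ ipad = f1 8f 36 36 36 36; K' ⊕ opad = 9b e5 5c 5c 5c 5c.
m1: inner = H(f1 8f 36 36 36 36 65) = c2 fb; tag = H(9b e5 5c 5c 5c 5c c2 fb) = 1598
m2: inner = H(f1 8f 36 36 36 36 ad) = 0a fb; tag = H(9b e5 5c 5c 5c 5c 0a fb) = 5d98
m3: inner = H(f1 8f 36 36 36 36 a5) = 02 fb; tag = H(9b e5 5c 5c 5c 5c 02 fb) = 5598 ← matches

3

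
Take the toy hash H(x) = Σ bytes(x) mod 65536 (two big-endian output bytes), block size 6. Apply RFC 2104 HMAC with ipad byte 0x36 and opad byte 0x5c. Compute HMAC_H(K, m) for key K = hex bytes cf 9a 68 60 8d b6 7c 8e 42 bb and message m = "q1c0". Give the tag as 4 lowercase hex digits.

Key hex bytes cf 9a 68 60 8d b6 7c 8e 42 bb is 10 bytes > B = 6, so hash it first: H(key) = 05 7b, then zero-pad to 6 bytes: K' = 05 7b 00 00 00 00.
K' ⊕ ipad = 33 4d 36 36 36 36.  K' ⊕ opad = 59 27 5c 5c 5c 5c.
Inner input = (K'⊕ipad) ∥ m = 33 4d 36 36 36 36 ∥ 71 31 63 30.
Inner hash: sum = 51+77+54+54+54+54+113+49+99+48 = 653 → 02 8d.
Outer input = (K'⊕opad) ∥ inner = 59 27 5c 5c 5c 5c ∥ 02 8d.
Outer hash (tag): sum = 89+39+92+92+92+92+2+141 = 639 → 02 7f.

027f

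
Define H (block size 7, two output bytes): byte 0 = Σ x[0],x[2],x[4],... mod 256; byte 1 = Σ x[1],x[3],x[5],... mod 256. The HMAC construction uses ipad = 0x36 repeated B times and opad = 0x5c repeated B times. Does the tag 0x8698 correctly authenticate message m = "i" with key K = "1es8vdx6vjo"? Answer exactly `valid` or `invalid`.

Key "1es8vdx6vjo" = 31 65 73 38 76 64 78 36 76 6a 6f is 11 bytes > B = 7, so hash it first: H(key) = 77 a1, then zero-pad to 7 bytes: K' = 77 a1 00 00 00 00 00.
K' ⊕ ipad = 41 97 36 36 36 36 36; K' ⊕ opad = 2b fd 5c 5c 5c 5c 5c.
Inner hash: even-index sum = 227 mod 256 = 227; odd-index sum = 364 mod 256 = 108 → e3 6c.
Outer hash (recomputed tag): even-index sum = 427 mod 256 = 171; odd-index sum = 664 mod 256 = 152 → ab 98.
Recomputed tag = ab98; claimed = 8698 → mismatch.

invalid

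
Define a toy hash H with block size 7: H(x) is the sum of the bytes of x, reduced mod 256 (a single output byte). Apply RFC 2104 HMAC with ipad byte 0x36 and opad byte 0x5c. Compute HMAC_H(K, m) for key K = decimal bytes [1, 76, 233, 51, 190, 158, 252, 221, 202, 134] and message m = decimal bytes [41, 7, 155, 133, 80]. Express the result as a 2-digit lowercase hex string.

96

Key decimal bytes [1, 76, 233, 51, 190, 158, 252, 221, 202, 134] = 01 4c e9 33 be 9e fc dd ca 86 is 10 bytes > B = 7, so hash it first: H(key) = ee, then zero-pad to 7 bytes: K' = ee 00 00 00 00 00 00.
K' ⊕ ipad = d8 36 36 36 36 36 36.  K' ⊕ opad = b2 5c 5c 5c 5c 5c 5c.
Inner input = (K'⊕ipad) ∥ m = d8 36 36 36 36 36 36 ∥ 29 07 9b 85 50.
Inner hash: sum = 216+54+54+54+54+54+54+41+7+155+133+80 = 956; mod 256 = 188 → bc.
Outer input = (K'⊕opad) ∥ inner = b2 5c 5c 5c 5c 5c 5c ∥ bc.
Outer hash (tag): sum = 178+92+92+92+92+92+92+188 = 918; mod 256 = 150 → 96.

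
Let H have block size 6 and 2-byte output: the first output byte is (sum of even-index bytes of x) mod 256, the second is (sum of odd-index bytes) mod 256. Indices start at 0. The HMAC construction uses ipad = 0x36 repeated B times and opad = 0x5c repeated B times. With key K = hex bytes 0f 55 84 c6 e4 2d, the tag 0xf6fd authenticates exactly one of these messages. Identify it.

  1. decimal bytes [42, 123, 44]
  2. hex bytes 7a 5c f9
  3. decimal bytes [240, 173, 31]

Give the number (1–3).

Key hex bytes 0f 55 84 c6 e4 2d is exactly B = 6 bytes: K' = 0f 55 84 c6 e4 2d.
K' ⊕ ipad = 39 63 b2 f0 d2 1b; K' ⊕ opad = 53 09 d8 9a b8 71.
m1: inner = H(39 63 b2 f0 d2 1b 2a 7b 2c) = 13 e9; tag = H(53 09 d8 9a b8 71 13 e9) = f6fd ← matches
m2: inner = H(39 63 b2 f0 d2 1b 7a 5c f9) = 30 ca; tag = H(53 09 d8 9a b8 71 30 ca) = 13de
m3: inner = H(39 63 b2 f0 d2 1b f0 ad 1f) = cc 1b; tag = H(53 09 d8 9a b8 71 cc 1b) = af2f

1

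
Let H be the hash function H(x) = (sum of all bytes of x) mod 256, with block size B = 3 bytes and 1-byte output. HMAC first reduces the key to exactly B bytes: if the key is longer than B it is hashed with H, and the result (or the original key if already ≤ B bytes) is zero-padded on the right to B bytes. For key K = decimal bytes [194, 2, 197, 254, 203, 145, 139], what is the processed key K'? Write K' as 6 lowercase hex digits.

6e0000

|K| = 7 > B = 3, so first hash the key.
H(K): sum = 194+2+197+254+203+145+139 = 1134; mod 256 = 110 → 6e.
Zero-pad H(K) = 6e to 3 bytes: K' = 6e 00 00.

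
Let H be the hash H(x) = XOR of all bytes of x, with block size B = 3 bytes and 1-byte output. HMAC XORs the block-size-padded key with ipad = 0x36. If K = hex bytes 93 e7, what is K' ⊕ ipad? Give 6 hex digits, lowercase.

Key hex bytes 93 e7 is 2 bytes ≤ B = 3; zero-pad to 3 bytes: K' = 93 e7 00.
XOR each byte with 0x36: 93⊕36=a5, e7⊕36=d1, 00⊕36=36.

a5d136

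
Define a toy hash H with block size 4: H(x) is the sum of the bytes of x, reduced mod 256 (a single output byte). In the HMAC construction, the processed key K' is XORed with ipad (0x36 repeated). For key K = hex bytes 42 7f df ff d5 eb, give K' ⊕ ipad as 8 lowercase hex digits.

Key hex bytes 42 7f df ff d5 eb is 6 bytes > B = 4, so hash it first: H(key) = 5f, then zero-pad to 4 bytes: K' = 5f 00 00 00.
XOR each byte with 0x36: 5f⊕36=69, 00⊕36=36, 00⊕36=36, 00⊕36=36.

69363636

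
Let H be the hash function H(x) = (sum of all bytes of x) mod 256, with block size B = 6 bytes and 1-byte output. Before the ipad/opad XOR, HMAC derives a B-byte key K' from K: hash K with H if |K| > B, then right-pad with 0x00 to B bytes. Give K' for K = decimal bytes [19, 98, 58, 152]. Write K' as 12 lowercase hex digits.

13623a980000

Key decimal bytes [19, 98, 58, 152] = 13 62 3a 98 is 4 bytes ≤ B = 6; zero-pad to 6 bytes: K' = 13 62 3a 98 00 00.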